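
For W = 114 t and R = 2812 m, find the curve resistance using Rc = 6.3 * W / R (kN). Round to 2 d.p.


Rc = 6.3 * W / R
Rc = 6.3 * 114 / 2812
Rc = 718.2 / 2812
Rc = 0.26 kN

0.26


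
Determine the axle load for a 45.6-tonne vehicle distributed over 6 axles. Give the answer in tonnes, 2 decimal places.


Load per axle = total weight / number of axles
Load = 45.6 / 6
Load = 7.60 tonnes

7.60


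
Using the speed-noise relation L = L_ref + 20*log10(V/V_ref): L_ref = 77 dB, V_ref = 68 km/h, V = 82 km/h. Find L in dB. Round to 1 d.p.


V/V_ref = 82 / 68 = 1.205882
log10(1.205882) = 0.081305
20 * 0.081305 = 1.6261
L = 77 + 1.6261 = 78.6 dB

78.6


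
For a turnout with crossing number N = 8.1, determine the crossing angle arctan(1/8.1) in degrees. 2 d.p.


1/N = 1/8.1 = 0.123457
angle = arctan(0.123457) = 0.122835 rad
angle = 0.122835 * 180/pi = 7.04 degrees

7.04


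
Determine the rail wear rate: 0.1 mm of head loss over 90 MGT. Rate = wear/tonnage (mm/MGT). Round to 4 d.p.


Wear rate = total wear / cumulative tonnage
Rate = 0.1 / 90
Rate = 0.0011 mm/MGT

0.0011


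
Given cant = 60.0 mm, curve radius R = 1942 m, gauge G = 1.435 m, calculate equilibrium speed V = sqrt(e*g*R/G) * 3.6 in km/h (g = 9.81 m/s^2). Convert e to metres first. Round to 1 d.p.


Convert cant: e = 60.0 mm = 0.0600 m
V_ms = sqrt(0.0600 * 9.81 * 1942 / 1.435)
V_ms = sqrt(796.558328) = 28.2234 m/s
V = 28.2234 * 3.6 = 101.6 km/h

101.6


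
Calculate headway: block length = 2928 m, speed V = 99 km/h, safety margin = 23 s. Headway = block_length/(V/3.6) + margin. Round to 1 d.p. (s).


V = 99 / 3.6 = 27.5 m/s
Block traversal time = 2928 / 27.5 = 106.4727 s
Headway = 106.4727 + 23
Headway = 129.5 s

129.5


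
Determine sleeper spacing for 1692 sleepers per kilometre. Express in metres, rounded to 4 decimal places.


Spacing = 1000 m / number of sleepers
Spacing = 1000 / 1692
Spacing = 0.5910 m

0.5910


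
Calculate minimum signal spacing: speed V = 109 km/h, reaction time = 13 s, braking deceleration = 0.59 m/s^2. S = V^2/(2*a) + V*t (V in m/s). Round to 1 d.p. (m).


V = 109 / 3.6 = 30.2778 m/s
Braking distance = 30.2778^2 / (2*0.59) = 776.9015 m
Sighting distance = 30.2778 * 13 = 393.6111 m
S = 776.9015 + 393.6111 = 1170.5 m

1170.5


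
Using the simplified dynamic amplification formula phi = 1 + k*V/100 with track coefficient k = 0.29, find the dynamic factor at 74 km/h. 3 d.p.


phi = 1 + k * V / 100
phi = 1 + 0.29 * 74 / 100
phi = 1 + 0.2146
phi = 1.215

1.215


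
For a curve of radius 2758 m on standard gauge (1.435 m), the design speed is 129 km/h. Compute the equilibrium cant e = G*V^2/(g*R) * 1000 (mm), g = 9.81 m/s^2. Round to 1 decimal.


Convert speed: V = 129 / 3.6 = 35.8333 m/s
Apply formula: e = 1.435 * 35.8333^2 / (9.81 * 2758)
e = 1.435 * 1284.0278 / 27055.98
e = 0.068102 m = 68.1 mm

68.1


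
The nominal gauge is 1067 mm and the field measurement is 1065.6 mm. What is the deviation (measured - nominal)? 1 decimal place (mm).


Deviation = measured - nominal
Deviation = 1065.6 - 1067
Deviation = -1.4 mm

-1.4


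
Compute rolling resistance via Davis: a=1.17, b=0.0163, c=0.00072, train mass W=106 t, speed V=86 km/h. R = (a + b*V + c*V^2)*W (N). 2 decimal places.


b*V = 0.0163 * 86 = 1.4018
c*V^2 = 0.00072 * 7396 = 5.32512
R_per_t = 1.17 + 1.4018 + 5.32512 = 7.89692 N/t
R_total = 7.89692 * 106 = 837.07 N

837.07


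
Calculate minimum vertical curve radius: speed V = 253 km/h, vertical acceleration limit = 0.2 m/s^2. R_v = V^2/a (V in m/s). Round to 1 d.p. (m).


Convert speed: V = 253 / 3.6 = 70.2778 m/s
V^2 = 4938.966 m^2/s^2
R_v = 4938.966 / 0.2
R_v = 24694.8 m

24694.8


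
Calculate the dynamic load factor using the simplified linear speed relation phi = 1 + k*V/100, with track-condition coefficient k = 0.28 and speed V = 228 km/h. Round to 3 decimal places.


phi = 1 + k * V / 100
phi = 1 + 0.28 * 228 / 100
phi = 1 + 0.6384
phi = 1.638

1.638


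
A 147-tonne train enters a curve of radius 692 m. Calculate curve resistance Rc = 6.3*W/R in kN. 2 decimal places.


Rc = 6.3 * W / R
Rc = 6.3 * 147 / 692
Rc = 926.1 / 692
Rc = 1.34 kN

1.34


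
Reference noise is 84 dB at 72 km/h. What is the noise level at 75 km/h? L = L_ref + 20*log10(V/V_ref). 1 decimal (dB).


V/V_ref = 75 / 72 = 1.041667
log10(1.041667) = 0.017729
20 * 0.017729 = 0.3546
L = 84 + 0.3546 = 84.4 dB

84.4


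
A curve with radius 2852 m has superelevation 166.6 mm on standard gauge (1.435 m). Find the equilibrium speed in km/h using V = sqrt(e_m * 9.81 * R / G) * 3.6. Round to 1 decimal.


Convert cant: e = 166.6 mm = 0.1666 m
V_ms = sqrt(0.1666 * 9.81 * 2852 / 1.435)
V_ms = sqrt(3248.191493) = 56.9929 m/s
V = 56.9929 * 3.6 = 205.2 km/h

205.2


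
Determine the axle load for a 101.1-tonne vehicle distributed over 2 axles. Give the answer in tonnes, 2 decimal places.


Load per axle = total weight / number of axles
Load = 101.1 / 2
Load = 50.55 tonnes

50.55


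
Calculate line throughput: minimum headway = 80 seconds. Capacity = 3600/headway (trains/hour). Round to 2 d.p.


Capacity = 3600 / headway
Capacity = 3600 / 80
Capacity = 45.00 trains/hour

45.00


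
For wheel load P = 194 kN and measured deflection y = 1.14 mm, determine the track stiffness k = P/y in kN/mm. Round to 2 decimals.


Track stiffness k = P / y
k = 194 / 1.14
k = 170.18 kN/mm

170.18


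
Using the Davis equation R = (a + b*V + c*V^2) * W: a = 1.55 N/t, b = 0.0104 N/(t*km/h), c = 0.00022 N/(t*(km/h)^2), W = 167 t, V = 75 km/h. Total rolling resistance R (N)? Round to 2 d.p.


b*V = 0.0104 * 75 = 0.78
c*V^2 = 0.00022 * 5625 = 1.2375
R_per_t = 1.55 + 0.78 + 1.2375 = 3.5675 N/t
R_total = 3.5675 * 167 = 595.77 N

595.77


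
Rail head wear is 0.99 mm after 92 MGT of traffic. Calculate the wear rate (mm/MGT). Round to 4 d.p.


Wear rate = total wear / cumulative tonnage
Rate = 0.99 / 92
Rate = 0.0108 mm/MGT

0.0108


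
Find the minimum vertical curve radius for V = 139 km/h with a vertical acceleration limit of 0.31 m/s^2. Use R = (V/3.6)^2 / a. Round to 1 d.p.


Convert speed: V = 139 / 3.6 = 38.6111 m/s
V^2 = 1490.8179 m^2/s^2
R_v = 1490.8179 / 0.31
R_v = 4809.1 m

4809.1


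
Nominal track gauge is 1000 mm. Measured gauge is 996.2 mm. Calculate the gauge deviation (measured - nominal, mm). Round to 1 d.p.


Deviation = measured - nominal
Deviation = 996.2 - 1000
Deviation = -3.8 mm

-3.8


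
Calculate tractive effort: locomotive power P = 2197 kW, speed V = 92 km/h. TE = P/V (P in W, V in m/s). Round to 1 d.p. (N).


Convert: P = 2197 kW = 2197000 W
V = 92 / 3.6 = 25.5556 m/s
TE = 2197000 / 25.5556
TE = 85969.6 N

85969.6


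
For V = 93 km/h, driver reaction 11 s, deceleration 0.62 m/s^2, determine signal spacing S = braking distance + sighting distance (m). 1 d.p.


V = 93 / 3.6 = 25.8333 m/s
Braking distance = 25.8333^2 / (2*0.62) = 538.1944 m
Sighting distance = 25.8333 * 11 = 284.1667 m
S = 538.1944 + 284.1667 = 822.4 m

822.4


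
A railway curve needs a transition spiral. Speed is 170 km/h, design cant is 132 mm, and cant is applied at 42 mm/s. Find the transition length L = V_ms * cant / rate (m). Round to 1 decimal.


Convert speed: V = 170 / 3.6 = 47.2222 m/s
L = 47.2222 * 132 / 42
L = 6233.3333 / 42
L = 148.4 m

148.4


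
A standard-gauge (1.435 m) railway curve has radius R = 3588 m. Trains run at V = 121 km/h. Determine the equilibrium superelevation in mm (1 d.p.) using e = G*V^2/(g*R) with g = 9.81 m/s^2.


Convert speed: V = 121 / 3.6 = 33.6111 m/s
Apply formula: e = 1.435 * 33.6111^2 / (9.81 * 3588)
e = 1.435 * 1129.7068 / 35198.28
e = 0.046057 m = 46.1 mm

46.1


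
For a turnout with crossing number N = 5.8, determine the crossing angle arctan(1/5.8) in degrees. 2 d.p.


1/N = 1/5.8 = 0.172414
angle = arctan(0.172414) = 0.170735 rad
angle = 0.170735 * 180/pi = 9.78 degrees

9.78


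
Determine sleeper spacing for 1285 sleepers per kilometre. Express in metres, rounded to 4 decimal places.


Spacing = 1000 m / number of sleepers
Spacing = 1000 / 1285
Spacing = 0.7782 m

0.7782


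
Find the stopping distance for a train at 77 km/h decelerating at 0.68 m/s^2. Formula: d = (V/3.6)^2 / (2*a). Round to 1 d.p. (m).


Convert speed: V = 77 / 3.6 = 21.3889 m/s
V^2 = 457.4846
d = 457.4846 / (2 * 0.68)
d = 457.4846 / 1.36
d = 336.4 m

336.4


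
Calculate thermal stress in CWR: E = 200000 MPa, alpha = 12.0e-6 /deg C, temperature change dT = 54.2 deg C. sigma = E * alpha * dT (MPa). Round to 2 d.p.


sigma = E * alpha * dT
sigma = 200000 * 12.0e-6 * 54.2
sigma = 2.4 * 54.2
sigma = 130.08 MPa

130.08


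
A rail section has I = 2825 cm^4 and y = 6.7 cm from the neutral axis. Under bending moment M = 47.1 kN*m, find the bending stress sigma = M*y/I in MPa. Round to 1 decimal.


Convert units:
M = 47.1 kN*m = 47100000 N*mm
y = 6.7 cm = 67 mm
I = 2825 cm^4 = 28250000 mm^4
sigma = 47100000 * 67 / 28250000
sigma = 111.7 MPa

111.7


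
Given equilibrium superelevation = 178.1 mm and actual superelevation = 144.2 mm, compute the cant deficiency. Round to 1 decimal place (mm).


Cant deficiency = equilibrium cant - actual cant
CD = 178.1 - 144.2
CD = 33.9 mm

33.9


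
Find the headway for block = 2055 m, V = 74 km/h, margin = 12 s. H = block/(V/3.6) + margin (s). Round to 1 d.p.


V = 74 / 3.6 = 20.5556 m/s
Block traversal time = 2055 / 20.5556 = 99.973 s
Headway = 99.973 + 12
Headway = 112.0 s

112.0


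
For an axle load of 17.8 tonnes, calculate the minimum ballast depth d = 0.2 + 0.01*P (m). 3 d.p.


d = 0.2 + 0.01 * 17.8
d = 0.2 + 0.178
d = 0.378 m

0.378


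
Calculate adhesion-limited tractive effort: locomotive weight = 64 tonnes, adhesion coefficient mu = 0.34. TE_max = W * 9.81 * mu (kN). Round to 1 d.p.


TE_max = W * g * mu
TE_max = 64 * 9.81 * 0.34
TE_max = 627.84 * 0.34
TE_max = 213.5 kN

213.5


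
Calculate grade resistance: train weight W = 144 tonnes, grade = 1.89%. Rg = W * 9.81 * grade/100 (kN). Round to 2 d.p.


Rg = W * 9.81 * grade / 100
Rg = 144 * 9.81 * 1.89 / 100
Rg = 1412.64 * 0.0189
Rg = 26.70 kN

26.70


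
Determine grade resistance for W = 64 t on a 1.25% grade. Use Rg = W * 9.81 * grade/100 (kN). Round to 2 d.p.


Rg = W * 9.81 * grade / 100
Rg = 64 * 9.81 * 1.25 / 100
Rg = 627.84 * 0.0125
Rg = 7.85 kN

7.85


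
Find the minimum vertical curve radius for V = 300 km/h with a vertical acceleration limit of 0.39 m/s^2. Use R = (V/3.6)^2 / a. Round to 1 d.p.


Convert speed: V = 300 / 3.6 = 83.3333 m/s
V^2 = 6944.4444 m^2/s^2
R_v = 6944.4444 / 0.39
R_v = 17806.3 m

17806.3


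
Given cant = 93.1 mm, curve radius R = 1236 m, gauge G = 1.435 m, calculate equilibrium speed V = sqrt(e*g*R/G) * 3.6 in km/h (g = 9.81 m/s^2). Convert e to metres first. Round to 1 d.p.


Convert cant: e = 93.1 mm = 0.0931 m
V_ms = sqrt(0.0931 * 9.81 * 1236 / 1.435)
V_ms = sqrt(786.656722) = 28.0474 m/s
V = 28.0474 * 3.6 = 101.0 km/h

101.0


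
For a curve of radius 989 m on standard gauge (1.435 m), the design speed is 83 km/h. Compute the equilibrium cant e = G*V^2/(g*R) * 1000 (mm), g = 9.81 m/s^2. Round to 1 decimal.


Convert speed: V = 83 / 3.6 = 23.0556 m/s
Apply formula: e = 1.435 * 23.0556^2 / (9.81 * 989)
e = 1.435 * 531.5586 / 9702.09
e = 0.078621 m = 78.6 mm

78.6


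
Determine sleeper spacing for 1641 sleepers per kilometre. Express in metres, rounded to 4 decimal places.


Spacing = 1000 m / number of sleepers
Spacing = 1000 / 1641
Spacing = 0.6094 m

0.6094


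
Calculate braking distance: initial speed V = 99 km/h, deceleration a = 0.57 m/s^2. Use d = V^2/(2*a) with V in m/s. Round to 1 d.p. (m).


Convert speed: V = 99 / 3.6 = 27.5 m/s
V^2 = 756.25
d = 756.25 / (2 * 0.57)
d = 756.25 / 1.14
d = 663.4 m

663.4


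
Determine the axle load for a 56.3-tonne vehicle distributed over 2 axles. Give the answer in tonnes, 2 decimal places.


Load per axle = total weight / number of axles
Load = 56.3 / 2
Load = 28.15 tonnes

28.15


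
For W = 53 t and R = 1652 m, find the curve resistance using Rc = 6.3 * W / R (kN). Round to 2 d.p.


Rc = 6.3 * W / R
Rc = 6.3 * 53 / 1652
Rc = 333.9 / 1652
Rc = 0.20 kN

0.20


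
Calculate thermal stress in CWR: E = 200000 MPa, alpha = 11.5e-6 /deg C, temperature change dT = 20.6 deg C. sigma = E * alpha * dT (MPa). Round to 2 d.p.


sigma = E * alpha * dT
sigma = 200000 * 11.5e-6 * 20.6
sigma = 2.3 * 20.6
sigma = 47.38 MPa

47.38


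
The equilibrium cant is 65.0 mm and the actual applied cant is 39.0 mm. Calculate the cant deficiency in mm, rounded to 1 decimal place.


Cant deficiency = equilibrium cant - actual cant
CD = 65.0 - 39.0
CD = 26.0 mm

26.0


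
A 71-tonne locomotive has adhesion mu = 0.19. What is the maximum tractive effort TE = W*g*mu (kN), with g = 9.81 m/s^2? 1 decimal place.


TE_max = W * g * mu
TE_max = 71 * 9.81 * 0.19
TE_max = 696.51 * 0.19
TE_max = 132.3 kN

132.3


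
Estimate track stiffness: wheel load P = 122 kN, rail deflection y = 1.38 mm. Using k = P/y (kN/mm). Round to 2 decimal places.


Track stiffness k = P / y
k = 122 / 1.38
k = 88.41 kN/mm

88.41


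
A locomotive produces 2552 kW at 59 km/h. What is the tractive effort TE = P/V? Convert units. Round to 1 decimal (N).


Convert: P = 2552 kW = 2552000 W
V = 59 / 3.6 = 16.3889 m/s
TE = 2552000 / 16.3889
TE = 155715.3 N

155715.3


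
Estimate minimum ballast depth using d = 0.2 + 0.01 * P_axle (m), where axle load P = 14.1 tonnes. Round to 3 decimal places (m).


d = 0.2 + 0.01 * 14.1
d = 0.2 + 0.141
d = 0.341 m

0.341


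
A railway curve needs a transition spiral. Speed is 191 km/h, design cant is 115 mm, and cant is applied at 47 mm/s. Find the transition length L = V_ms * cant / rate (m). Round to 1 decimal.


Convert speed: V = 191 / 3.6 = 53.0556 m/s
L = 53.0556 * 115 / 47
L = 6101.3889 / 47
L = 129.8 m

129.8


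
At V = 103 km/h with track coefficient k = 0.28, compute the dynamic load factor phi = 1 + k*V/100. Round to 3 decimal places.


phi = 1 + k * V / 100
phi = 1 + 0.28 * 103 / 100
phi = 1 + 0.2884
phi = 1.288

1.288


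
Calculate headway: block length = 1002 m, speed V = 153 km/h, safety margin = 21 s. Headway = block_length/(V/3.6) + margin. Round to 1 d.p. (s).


V = 153 / 3.6 = 42.5 m/s
Block traversal time = 1002 / 42.5 = 23.5765 s
Headway = 23.5765 + 21
Headway = 44.6 s

44.6


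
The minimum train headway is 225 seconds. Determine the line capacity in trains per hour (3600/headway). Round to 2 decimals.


Capacity = 3600 / headway
Capacity = 3600 / 225
Capacity = 16.00 trains/hour

16.00


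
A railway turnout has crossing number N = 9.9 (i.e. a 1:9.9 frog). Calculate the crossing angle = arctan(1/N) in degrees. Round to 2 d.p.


1/N = 1/9.9 = 0.10101
angle = arctan(0.10101) = 0.100669 rad
angle = 0.100669 * 180/pi = 5.77 degrees

5.77


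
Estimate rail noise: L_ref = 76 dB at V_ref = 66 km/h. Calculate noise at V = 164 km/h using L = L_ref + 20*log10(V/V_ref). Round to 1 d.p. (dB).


V/V_ref = 164 / 66 = 2.484848
log10(2.484848) = 0.3953
20 * 0.3953 = 7.906
L = 76 + 7.906 = 83.9 dB

83.9


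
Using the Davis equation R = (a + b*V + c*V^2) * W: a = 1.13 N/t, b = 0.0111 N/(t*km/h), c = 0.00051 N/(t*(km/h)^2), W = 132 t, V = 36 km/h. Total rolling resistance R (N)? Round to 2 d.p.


b*V = 0.0111 * 36 = 0.3996
c*V^2 = 0.00051 * 1296 = 0.66096
R_per_t = 1.13 + 0.3996 + 0.66096 = 2.19056 N/t
R_total = 2.19056 * 132 = 289.15 N

289.15


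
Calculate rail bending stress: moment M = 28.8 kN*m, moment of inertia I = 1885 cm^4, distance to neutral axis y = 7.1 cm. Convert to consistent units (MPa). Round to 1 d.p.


Convert units:
M = 28.8 kN*m = 28800000 N*mm
y = 7.1 cm = 71 mm
I = 1885 cm^4 = 18850000 mm^4
sigma = 28800000 * 71 / 18850000
sigma = 108.5 MPa

108.5


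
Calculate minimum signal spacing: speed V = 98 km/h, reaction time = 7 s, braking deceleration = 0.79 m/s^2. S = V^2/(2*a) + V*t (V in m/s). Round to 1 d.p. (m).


V = 98 / 3.6 = 27.2222 m/s
Braking distance = 27.2222^2 / (2*0.79) = 469.0186 m
Sighting distance = 27.2222 * 7 = 190.5556 m
S = 469.0186 + 190.5556 = 659.6 m

659.6


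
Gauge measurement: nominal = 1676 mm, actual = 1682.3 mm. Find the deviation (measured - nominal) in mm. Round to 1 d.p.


Deviation = measured - nominal
Deviation = 1682.3 - 1676
Deviation = 6.3 mm

6.3


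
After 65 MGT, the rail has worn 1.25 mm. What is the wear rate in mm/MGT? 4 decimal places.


Wear rate = total wear / cumulative tonnage
Rate = 1.25 / 65
Rate = 0.0192 mm/MGT

0.0192


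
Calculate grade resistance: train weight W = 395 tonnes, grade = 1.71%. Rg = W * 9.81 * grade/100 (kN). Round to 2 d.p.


Rg = W * 9.81 * grade / 100
Rg = 395 * 9.81 * 1.71 / 100
Rg = 3874.95 * 0.0171
Rg = 66.26 kN

66.26


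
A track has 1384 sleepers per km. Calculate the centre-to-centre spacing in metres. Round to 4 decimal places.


Spacing = 1000 m / number of sleepers
Spacing = 1000 / 1384
Spacing = 0.7225 m

0.7225


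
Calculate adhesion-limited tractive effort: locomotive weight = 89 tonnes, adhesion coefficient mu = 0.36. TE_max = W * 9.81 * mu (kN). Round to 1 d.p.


TE_max = W * g * mu
TE_max = 89 * 9.81 * 0.36
TE_max = 873.09 * 0.36
TE_max = 314.3 kN

314.3


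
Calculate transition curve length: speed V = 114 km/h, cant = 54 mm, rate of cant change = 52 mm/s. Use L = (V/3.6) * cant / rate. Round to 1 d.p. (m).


Convert speed: V = 114 / 3.6 = 31.6667 m/s
L = 31.6667 * 54 / 52
L = 1710.0 / 52
L = 32.9 m

32.9


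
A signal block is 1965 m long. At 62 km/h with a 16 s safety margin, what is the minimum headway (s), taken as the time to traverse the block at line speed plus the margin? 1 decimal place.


V = 62 / 3.6 = 17.2222 m/s
Block traversal time = 1965 / 17.2222 = 114.0968 s
Headway = 114.0968 + 16
Headway = 130.1 s

130.1


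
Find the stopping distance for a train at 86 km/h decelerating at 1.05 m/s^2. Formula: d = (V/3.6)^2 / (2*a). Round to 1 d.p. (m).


Convert speed: V = 86 / 3.6 = 23.8889 m/s
V^2 = 570.679
d = 570.679 / (2 * 1.05)
d = 570.679 / 2.1
d = 271.8 m

271.8


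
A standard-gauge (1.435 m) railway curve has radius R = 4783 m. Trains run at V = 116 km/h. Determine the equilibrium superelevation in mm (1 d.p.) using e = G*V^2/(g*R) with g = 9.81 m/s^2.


Convert speed: V = 116 / 3.6 = 32.2222 m/s
Apply formula: e = 1.435 * 32.2222^2 / (9.81 * 4783)
e = 1.435 * 1038.2716 / 46921.23
e = 0.031754 m = 31.8 mm

31.8


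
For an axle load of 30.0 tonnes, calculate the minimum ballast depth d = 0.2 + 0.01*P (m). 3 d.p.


d = 0.2 + 0.01 * 30.0
d = 0.2 + 0.3
d = 0.500 m

0.500


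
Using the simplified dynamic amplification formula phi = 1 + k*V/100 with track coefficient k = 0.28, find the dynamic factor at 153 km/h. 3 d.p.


phi = 1 + k * V / 100
phi = 1 + 0.28 * 153 / 100
phi = 1 + 0.4284
phi = 1.428

1.428


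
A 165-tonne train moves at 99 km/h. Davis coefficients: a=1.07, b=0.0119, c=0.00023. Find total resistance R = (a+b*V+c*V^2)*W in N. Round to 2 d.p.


b*V = 0.0119 * 99 = 1.1781
c*V^2 = 0.00023 * 9801 = 2.25423
R_per_t = 1.07 + 1.1781 + 2.25423 = 4.50233 N/t
R_total = 4.50233 * 165 = 742.88 N

742.88


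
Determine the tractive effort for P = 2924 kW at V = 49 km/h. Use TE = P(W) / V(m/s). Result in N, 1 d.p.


Convert: P = 2924 kW = 2924000 W
V = 49 / 3.6 = 13.6111 m/s
TE = 2924000 / 13.6111
TE = 214824.5 N

214824.5


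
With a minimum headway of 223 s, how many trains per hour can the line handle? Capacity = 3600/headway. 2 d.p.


Capacity = 3600 / headway
Capacity = 3600 / 223
Capacity = 16.14 trains/hour

16.14


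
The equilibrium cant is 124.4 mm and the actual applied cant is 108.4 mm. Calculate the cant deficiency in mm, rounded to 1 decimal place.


Cant deficiency = equilibrium cant - actual cant
CD = 124.4 - 108.4
CD = 16.0 mm

16.0


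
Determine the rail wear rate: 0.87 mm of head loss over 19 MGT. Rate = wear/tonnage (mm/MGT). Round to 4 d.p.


Wear rate = total wear / cumulative tonnage
Rate = 0.87 / 19
Rate = 0.0458 mm/MGT

0.0458


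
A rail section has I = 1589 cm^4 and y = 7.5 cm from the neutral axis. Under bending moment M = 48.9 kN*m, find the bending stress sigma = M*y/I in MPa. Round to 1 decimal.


Convert units:
M = 48.9 kN*m = 48900000 N*mm
y = 7.5 cm = 75 mm
I = 1589 cm^4 = 15890000 mm^4
sigma = 48900000 * 75 / 15890000
sigma = 230.8 MPa

230.8


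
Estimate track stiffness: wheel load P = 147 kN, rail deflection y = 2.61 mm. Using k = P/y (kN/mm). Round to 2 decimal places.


Track stiffness k = P / y
k = 147 / 2.61
k = 56.32 kN/mm

56.32


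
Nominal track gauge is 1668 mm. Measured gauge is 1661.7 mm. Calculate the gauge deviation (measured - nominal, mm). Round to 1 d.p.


Deviation = measured - nominal
Deviation = 1661.7 - 1668
Deviation = -6.3 mm

-6.3


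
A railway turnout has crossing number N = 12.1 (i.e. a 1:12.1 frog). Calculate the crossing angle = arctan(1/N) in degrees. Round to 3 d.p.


1/N = 1/12.1 = 0.082645
angle = arctan(0.082645) = 0.082457 rad
angle = 0.082457 * 180/pi = 4.724 degrees

4.724


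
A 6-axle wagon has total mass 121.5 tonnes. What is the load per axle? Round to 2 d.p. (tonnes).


Load per axle = total weight / number of axles
Load = 121.5 / 6
Load = 20.25 tonnes

20.25


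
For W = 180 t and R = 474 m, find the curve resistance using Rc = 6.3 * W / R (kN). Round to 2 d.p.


Rc = 6.3 * W / R
Rc = 6.3 * 180 / 474
Rc = 1134.0 / 474
Rc = 2.39 kN

2.39


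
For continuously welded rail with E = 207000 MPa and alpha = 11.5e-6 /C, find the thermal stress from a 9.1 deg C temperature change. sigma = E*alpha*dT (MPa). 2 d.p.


sigma = E * alpha * dT
sigma = 207000 * 11.5e-6 * 9.1
sigma = 2.3805 * 9.1
sigma = 21.66 MPa

21.66


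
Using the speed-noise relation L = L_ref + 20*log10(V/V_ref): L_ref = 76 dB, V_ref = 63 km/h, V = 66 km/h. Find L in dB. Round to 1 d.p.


V/V_ref = 66 / 63 = 1.047619
log10(1.047619) = 0.020203
20 * 0.020203 = 0.4041
L = 76 + 0.4041 = 76.4 dB

76.4


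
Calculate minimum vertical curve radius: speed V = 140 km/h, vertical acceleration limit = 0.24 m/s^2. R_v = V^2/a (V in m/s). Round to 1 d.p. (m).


Convert speed: V = 140 / 3.6 = 38.8889 m/s
V^2 = 1512.3457 m^2/s^2
R_v = 1512.3457 / 0.24
R_v = 6301.4 m

6301.4


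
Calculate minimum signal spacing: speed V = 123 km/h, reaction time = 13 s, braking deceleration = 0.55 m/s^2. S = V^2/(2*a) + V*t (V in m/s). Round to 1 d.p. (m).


V = 123 / 3.6 = 34.1667 m/s
Braking distance = 34.1667^2 / (2*0.55) = 1061.2374 m
Sighting distance = 34.1667 * 13 = 444.1667 m
S = 1061.2374 + 444.1667 = 1505.4 m

1505.4


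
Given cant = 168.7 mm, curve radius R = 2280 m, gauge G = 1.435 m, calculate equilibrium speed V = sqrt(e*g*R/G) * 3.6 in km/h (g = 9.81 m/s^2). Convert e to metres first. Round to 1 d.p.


Convert cant: e = 168.7 mm = 0.1687 m
V_ms = sqrt(0.1687 * 9.81 * 2280 / 1.435)
V_ms = sqrt(2629.462829) = 51.2783 m/s
V = 51.2783 * 3.6 = 184.6 km/h

184.6


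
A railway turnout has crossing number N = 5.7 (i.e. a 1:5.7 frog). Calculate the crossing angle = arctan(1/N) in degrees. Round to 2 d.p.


1/N = 1/5.7 = 0.175439
angle = arctan(0.175439) = 0.173671 rad
angle = 0.173671 * 180/pi = 9.95 degrees

9.95


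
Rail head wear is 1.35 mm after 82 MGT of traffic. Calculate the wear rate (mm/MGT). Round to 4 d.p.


Wear rate = total wear / cumulative tonnage
Rate = 1.35 / 82
Rate = 0.0165 mm/MGT

0.0165


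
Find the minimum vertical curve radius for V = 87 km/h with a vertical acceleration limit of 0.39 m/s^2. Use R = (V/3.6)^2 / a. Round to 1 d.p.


Convert speed: V = 87 / 3.6 = 24.1667 m/s
V^2 = 584.0278 m^2/s^2
R_v = 584.0278 / 0.39
R_v = 1497.5 m

1497.5


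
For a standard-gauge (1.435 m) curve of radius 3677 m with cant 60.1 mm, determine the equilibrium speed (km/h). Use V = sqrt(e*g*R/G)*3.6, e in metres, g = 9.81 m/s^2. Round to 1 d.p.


Convert cant: e = 60.1 mm = 0.0601 m
V_ms = sqrt(0.0601 * 9.81 * 3677 / 1.435)
V_ms = sqrt(1510.724277) = 38.868 m/s
V = 38.868 * 3.6 = 139.9 km/h

139.9


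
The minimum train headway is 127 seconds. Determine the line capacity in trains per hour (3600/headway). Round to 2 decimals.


Capacity = 3600 / headway
Capacity = 3600 / 127
Capacity = 28.35 trains/hour

28.35


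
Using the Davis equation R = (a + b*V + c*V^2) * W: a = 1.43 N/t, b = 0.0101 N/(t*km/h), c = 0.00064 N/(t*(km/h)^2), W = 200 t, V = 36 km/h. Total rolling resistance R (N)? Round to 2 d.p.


b*V = 0.0101 * 36 = 0.3636
c*V^2 = 0.00064 * 1296 = 0.82944
R_per_t = 1.43 + 0.3636 + 0.82944 = 2.62304 N/t
R_total = 2.62304 * 200 = 524.61 N

524.61


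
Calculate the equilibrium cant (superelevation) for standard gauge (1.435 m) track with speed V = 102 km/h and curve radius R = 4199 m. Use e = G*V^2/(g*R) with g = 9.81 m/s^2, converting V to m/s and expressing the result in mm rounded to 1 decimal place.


Convert speed: V = 102 / 3.6 = 28.3333 m/s
Apply formula: e = 1.435 * 28.3333^2 / (9.81 * 4199)
e = 1.435 * 802.7778 / 41192.19
e = 0.027966 m = 28.0 mm

28.0


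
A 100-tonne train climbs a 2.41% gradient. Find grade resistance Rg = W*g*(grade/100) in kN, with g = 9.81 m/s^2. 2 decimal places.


Rg = W * 9.81 * grade / 100
Rg = 100 * 9.81 * 2.41 / 100
Rg = 981.0 * 0.0241
Rg = 23.64 kN

23.64


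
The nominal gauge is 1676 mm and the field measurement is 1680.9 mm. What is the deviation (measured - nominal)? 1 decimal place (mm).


Deviation = measured - nominal
Deviation = 1680.9 - 1676
Deviation = 4.9 mm

4.9


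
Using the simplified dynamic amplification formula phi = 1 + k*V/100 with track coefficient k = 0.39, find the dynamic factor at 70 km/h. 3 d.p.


phi = 1 + k * V / 100
phi = 1 + 0.39 * 70 / 100
phi = 1 + 0.273
phi = 1.273

1.273


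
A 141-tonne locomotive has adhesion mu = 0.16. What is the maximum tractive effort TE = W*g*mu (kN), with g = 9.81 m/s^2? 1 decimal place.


TE_max = W * g * mu
TE_max = 141 * 9.81 * 0.16
TE_max = 1383.21 * 0.16
TE_max = 221.3 kN

221.3


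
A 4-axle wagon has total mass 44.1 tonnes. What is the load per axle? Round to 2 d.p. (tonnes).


Load per axle = total weight / number of axles
Load = 44.1 / 4
Load = 11.03 tonnes

11.03


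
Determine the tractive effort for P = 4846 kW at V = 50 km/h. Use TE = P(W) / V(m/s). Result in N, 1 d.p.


Convert: P = 4846 kW = 4846000 W
V = 50 / 3.6 = 13.8889 m/s
TE = 4846000 / 13.8889
TE = 348912.0 N

348912.0


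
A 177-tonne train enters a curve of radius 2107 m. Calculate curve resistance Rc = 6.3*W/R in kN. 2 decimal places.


Rc = 6.3 * W / R
Rc = 6.3 * 177 / 2107
Rc = 1115.1 / 2107
Rc = 0.53 kN

0.53


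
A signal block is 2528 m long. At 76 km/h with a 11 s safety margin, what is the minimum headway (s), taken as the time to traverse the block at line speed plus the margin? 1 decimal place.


V = 76 / 3.6 = 21.1111 m/s
Block traversal time = 2528 / 21.1111 = 119.7474 s
Headway = 119.7474 + 11
Headway = 130.7 s

130.7


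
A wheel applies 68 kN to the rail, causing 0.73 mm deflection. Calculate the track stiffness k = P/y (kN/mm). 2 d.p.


Track stiffness k = P / y
k = 68 / 0.73
k = 93.15 kN/mm

93.15


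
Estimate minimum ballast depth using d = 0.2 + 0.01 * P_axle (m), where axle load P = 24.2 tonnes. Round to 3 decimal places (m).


d = 0.2 + 0.01 * 24.2
d = 0.2 + 0.242
d = 0.442 m

0.442


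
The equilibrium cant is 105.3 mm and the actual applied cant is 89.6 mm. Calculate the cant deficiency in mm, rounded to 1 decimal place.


Cant deficiency = equilibrium cant - actual cant
CD = 105.3 - 89.6
CD = 15.7 mm

15.7


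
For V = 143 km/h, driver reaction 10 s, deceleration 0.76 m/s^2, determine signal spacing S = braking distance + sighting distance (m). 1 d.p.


V = 143 / 3.6 = 39.7222 m/s
Braking distance = 39.7222^2 / (2*0.76) = 1038.0625 m
Sighting distance = 39.7222 * 10 = 397.2222 m
S = 1038.0625 + 397.2222 = 1435.3 m

1435.3


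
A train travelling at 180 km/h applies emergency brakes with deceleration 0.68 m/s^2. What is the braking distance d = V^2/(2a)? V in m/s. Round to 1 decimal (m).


Convert speed: V = 180 / 3.6 = 50.0 m/s
V^2 = 2500.0
d = 2500.0 / (2 * 0.68)
d = 2500.0 / 1.36
d = 1838.2 m

1838.2


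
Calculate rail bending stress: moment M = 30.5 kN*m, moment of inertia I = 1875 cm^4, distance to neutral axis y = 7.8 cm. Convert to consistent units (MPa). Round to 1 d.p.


Convert units:
M = 30.5 kN*m = 30500000 N*mm
y = 7.8 cm = 78 mm
I = 1875 cm^4 = 18750000 mm^4
sigma = 30500000 * 78 / 18750000
sigma = 126.9 MPa

126.9


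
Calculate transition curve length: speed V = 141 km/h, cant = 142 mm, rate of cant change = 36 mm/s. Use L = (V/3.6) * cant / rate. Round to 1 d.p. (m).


Convert speed: V = 141 / 3.6 = 39.1667 m/s
L = 39.1667 * 142 / 36
L = 5561.6667 / 36
L = 154.5 m

154.5


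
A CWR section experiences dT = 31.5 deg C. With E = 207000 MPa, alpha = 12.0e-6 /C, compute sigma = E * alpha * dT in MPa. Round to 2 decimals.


sigma = E * alpha * dT
sigma = 207000 * 12.0e-6 * 31.5
sigma = 2.484 * 31.5
sigma = 78.25 MPa

78.25


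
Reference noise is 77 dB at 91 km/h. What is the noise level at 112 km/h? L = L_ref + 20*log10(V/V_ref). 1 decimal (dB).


V/V_ref = 112 / 91 = 1.230769
log10(1.230769) = 0.090177
20 * 0.090177 = 1.8035
L = 77 + 1.8035 = 78.8 dB

78.8


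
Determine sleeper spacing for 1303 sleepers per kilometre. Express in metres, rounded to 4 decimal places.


Spacing = 1000 m / number of sleepers
Spacing = 1000 / 1303
Spacing = 0.7675 m

0.7675


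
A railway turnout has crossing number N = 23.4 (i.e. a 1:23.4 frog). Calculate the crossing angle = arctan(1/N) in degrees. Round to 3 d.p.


1/N = 1/23.4 = 0.042735
angle = arctan(0.042735) = 0.042709 rad
angle = 0.042709 * 180/pi = 2.447 degrees

2.447


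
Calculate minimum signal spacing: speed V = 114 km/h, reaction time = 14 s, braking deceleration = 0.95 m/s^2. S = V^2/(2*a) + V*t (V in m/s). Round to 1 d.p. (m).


V = 114 / 3.6 = 31.6667 m/s
Braking distance = 31.6667^2 / (2*0.95) = 527.7778 m
Sighting distance = 31.6667 * 14 = 443.3333 m
S = 527.7778 + 443.3333 = 971.1 m

971.1


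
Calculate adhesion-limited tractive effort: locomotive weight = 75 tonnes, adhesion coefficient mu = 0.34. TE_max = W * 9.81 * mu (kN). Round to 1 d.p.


TE_max = W * g * mu
TE_max = 75 * 9.81 * 0.34
TE_max = 735.75 * 0.34
TE_max = 250.2 kN

250.2


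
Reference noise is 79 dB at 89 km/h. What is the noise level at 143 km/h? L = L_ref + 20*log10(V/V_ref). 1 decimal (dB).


V/V_ref = 143 / 89 = 1.606742
log10(1.606742) = 0.205946
20 * 0.205946 = 4.1189
L = 79 + 4.1189 = 83.1 dB

83.1


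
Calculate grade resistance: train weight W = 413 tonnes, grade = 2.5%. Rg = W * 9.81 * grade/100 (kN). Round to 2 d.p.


Rg = W * 9.81 * grade / 100
Rg = 413 * 9.81 * 2.5 / 100
Rg = 4051.53 * 0.025
Rg = 101.29 kN

101.29


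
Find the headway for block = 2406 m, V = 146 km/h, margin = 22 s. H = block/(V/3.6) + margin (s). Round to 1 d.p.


V = 146 / 3.6 = 40.5556 m/s
Block traversal time = 2406 / 40.5556 = 59.326 s
Headway = 59.326 + 22
Headway = 81.3 s

81.3


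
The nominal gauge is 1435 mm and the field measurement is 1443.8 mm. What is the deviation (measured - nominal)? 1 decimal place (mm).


Deviation = measured - nominal
Deviation = 1443.8 - 1435
Deviation = 8.8 mm

8.8


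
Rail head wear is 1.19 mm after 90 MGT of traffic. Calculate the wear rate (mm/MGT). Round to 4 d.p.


Wear rate = total wear / cumulative tonnage
Rate = 1.19 / 90
Rate = 0.0132 mm/MGT

0.0132


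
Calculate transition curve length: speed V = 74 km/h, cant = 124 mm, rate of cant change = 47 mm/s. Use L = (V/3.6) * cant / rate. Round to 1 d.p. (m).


Convert speed: V = 74 / 3.6 = 20.5556 m/s
L = 20.5556 * 124 / 47
L = 2548.8889 / 47
L = 54.2 m

54.2


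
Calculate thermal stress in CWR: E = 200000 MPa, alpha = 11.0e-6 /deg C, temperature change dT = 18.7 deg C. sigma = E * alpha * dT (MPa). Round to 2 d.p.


sigma = E * alpha * dT
sigma = 200000 * 11.0e-6 * 18.7
sigma = 2.2 * 18.7
sigma = 41.14 MPa

41.14


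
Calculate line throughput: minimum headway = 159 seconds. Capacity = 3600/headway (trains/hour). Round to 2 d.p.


Capacity = 3600 / headway
Capacity = 3600 / 159
Capacity = 22.64 trains/hour

22.64


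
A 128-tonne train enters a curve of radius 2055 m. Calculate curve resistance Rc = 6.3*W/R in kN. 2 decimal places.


Rc = 6.3 * W / R
Rc = 6.3 * 128 / 2055
Rc = 806.4 / 2055
Rc = 0.39 kN

0.39


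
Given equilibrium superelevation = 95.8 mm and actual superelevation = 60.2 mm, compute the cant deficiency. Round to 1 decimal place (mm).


Cant deficiency = equilibrium cant - actual cant
CD = 95.8 - 60.2
CD = 35.6 mm

35.6


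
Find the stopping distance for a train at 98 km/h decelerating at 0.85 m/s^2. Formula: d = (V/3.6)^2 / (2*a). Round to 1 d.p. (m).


Convert speed: V = 98 / 3.6 = 27.2222 m/s
V^2 = 741.0494
d = 741.0494 / (2 * 0.85)
d = 741.0494 / 1.7
d = 435.9 m

435.9


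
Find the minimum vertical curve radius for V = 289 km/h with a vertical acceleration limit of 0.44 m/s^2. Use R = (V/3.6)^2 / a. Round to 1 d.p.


Convert speed: V = 289 / 3.6 = 80.2778 m/s
V^2 = 6444.5216 m^2/s^2
R_v = 6444.5216 / 0.44
R_v = 14646.6 m

14646.6


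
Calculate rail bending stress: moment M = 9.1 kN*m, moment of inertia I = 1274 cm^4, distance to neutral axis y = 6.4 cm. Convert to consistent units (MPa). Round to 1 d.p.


Convert units:
M = 9.1 kN*m = 9100000 N*mm
y = 6.4 cm = 64 mm
I = 1274 cm^4 = 12740000 mm^4
sigma = 9100000 * 64 / 12740000
sigma = 45.7 MPa

45.7


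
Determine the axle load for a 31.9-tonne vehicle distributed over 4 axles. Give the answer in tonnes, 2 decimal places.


Load per axle = total weight / number of axles
Load = 31.9 / 4
Load = 7.98 tonnes

7.98


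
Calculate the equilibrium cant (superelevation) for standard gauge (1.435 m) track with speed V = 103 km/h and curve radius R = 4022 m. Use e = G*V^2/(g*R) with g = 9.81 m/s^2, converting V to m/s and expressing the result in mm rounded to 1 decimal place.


Convert speed: V = 103 / 3.6 = 28.6111 m/s
Apply formula: e = 1.435 * 28.6111^2 / (9.81 * 4022)
e = 1.435 * 818.5957 / 39455.82
e = 0.029772 m = 29.8 mm

29.8


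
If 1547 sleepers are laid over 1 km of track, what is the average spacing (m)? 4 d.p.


Spacing = 1000 m / number of sleepers
Spacing = 1000 / 1547
Spacing = 0.6464 m

0.6464


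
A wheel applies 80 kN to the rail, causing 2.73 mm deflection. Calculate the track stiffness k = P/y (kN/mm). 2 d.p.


Track stiffness k = P / y
k = 80 / 2.73
k = 29.30 kN/mm

29.30


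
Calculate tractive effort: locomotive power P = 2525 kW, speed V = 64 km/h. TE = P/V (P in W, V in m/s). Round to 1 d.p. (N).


Convert: P = 2525 kW = 2525000 W
V = 64 / 3.6 = 17.7778 m/s
TE = 2525000 / 17.7778
TE = 142031.3 N

142031.3


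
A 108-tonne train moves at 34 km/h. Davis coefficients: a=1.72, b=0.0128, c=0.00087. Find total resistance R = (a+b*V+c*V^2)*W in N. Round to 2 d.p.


b*V = 0.0128 * 34 = 0.4352
c*V^2 = 0.00087 * 1156 = 1.00572
R_per_t = 1.72 + 0.4352 + 1.00572 = 3.16092 N/t
R_total = 3.16092 * 108 = 341.38 N

341.38


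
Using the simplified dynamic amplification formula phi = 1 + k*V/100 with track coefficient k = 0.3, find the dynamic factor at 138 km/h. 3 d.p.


phi = 1 + k * V / 100
phi = 1 + 0.3 * 138 / 100
phi = 1 + 0.414
phi = 1.414

1.414


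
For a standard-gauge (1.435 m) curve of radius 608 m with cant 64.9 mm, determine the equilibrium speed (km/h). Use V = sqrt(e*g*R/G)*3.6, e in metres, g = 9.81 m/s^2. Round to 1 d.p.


Convert cant: e = 64.9 mm = 0.0649 m
V_ms = sqrt(0.0649 * 9.81 * 608 / 1.435)
V_ms = sqrt(269.75244) = 16.4241 m/s
V = 16.4241 * 3.6 = 59.1 km/h

59.1


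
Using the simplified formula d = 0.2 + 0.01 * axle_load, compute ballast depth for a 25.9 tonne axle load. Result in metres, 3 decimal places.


d = 0.2 + 0.01 * 25.9
d = 0.2 + 0.259
d = 0.459 m

0.459


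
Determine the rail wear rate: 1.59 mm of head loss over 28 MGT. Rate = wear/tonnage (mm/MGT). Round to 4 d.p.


Wear rate = total wear / cumulative tonnage
Rate = 1.59 / 28
Rate = 0.0568 mm/MGT

0.0568


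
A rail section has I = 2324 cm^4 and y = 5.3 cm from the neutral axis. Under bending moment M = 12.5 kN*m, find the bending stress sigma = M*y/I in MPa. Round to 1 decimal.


Convert units:
M = 12.5 kN*m = 12500000 N*mm
y = 5.3 cm = 53 mm
I = 2324 cm^4 = 23240000 mm^4
sigma = 12500000 * 53 / 23240000
sigma = 28.5 MPa

28.5


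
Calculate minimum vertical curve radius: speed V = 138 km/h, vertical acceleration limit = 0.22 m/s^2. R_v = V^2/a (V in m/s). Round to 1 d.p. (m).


Convert speed: V = 138 / 3.6 = 38.3333 m/s
V^2 = 1469.4444 m^2/s^2
R_v = 1469.4444 / 0.22
R_v = 6679.3 m

6679.3


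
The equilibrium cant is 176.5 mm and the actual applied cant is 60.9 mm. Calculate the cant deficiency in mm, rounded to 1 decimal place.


Cant deficiency = equilibrium cant - actual cant
CD = 176.5 - 60.9
CD = 115.6 mm

115.6


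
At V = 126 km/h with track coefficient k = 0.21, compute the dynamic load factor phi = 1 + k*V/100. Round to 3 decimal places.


phi = 1 + k * V / 100
phi = 1 + 0.21 * 126 / 100
phi = 1 + 0.2646
phi = 1.265

1.265


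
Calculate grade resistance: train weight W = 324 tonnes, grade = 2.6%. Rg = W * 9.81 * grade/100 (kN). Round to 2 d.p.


Rg = W * 9.81 * grade / 100
Rg = 324 * 9.81 * 2.6 / 100
Rg = 3178.44 * 0.026
Rg = 82.64 kN

82.64


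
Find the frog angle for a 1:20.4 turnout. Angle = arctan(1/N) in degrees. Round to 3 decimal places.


1/N = 1/20.4 = 0.04902
angle = arctan(0.04902) = 0.04898 rad
angle = 0.04898 * 180/pi = 2.806 degrees

2.806


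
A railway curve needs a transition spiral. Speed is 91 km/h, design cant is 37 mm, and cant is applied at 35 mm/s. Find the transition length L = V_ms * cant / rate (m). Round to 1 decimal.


Convert speed: V = 91 / 3.6 = 25.2778 m/s
L = 25.2778 * 37 / 35
L = 935.2778 / 35
L = 26.7 m

26.7


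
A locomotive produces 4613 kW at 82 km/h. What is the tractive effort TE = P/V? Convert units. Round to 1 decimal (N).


Convert: P = 4613 kW = 4613000 W
V = 82 / 3.6 = 22.7778 m/s
TE = 4613000 / 22.7778
TE = 202522.0 N

202522.0


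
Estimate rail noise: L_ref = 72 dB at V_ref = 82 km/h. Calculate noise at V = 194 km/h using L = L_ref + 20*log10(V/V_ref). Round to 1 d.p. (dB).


V/V_ref = 194 / 82 = 2.365854
log10(2.365854) = 0.373988
20 * 0.373988 = 7.4798
L = 72 + 7.4798 = 79.5 dB

79.5


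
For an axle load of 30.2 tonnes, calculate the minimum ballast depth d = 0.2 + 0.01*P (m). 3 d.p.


d = 0.2 + 0.01 * 30.2
d = 0.2 + 0.302
d = 0.502 m

0.502


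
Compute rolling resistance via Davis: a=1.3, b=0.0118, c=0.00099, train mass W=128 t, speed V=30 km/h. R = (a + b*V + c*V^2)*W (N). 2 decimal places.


b*V = 0.0118 * 30 = 0.354
c*V^2 = 0.00099 * 900 = 0.891
R_per_t = 1.3 + 0.354 + 0.891 = 2.545 N/t
R_total = 2.545 * 128 = 325.76 N

325.76


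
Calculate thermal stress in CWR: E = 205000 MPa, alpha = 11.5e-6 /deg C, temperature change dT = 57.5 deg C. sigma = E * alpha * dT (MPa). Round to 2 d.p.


sigma = E * alpha * dT
sigma = 205000 * 11.5e-6 * 57.5
sigma = 2.3575 * 57.5
sigma = 135.56 MPa

135.56


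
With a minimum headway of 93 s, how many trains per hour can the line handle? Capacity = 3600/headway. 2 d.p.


Capacity = 3600 / headway
Capacity = 3600 / 93
Capacity = 38.71 trains/hour

38.71


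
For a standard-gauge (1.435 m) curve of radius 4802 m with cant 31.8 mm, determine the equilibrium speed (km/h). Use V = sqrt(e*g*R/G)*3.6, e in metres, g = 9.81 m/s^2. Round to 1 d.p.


Convert cant: e = 31.8 mm = 0.0318 m
V_ms = sqrt(0.0318 * 9.81 * 4802 / 1.435)
V_ms = sqrt(1043.91799) = 32.3097 m/s
V = 32.3097 * 3.6 = 116.3 km/h

116.3
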